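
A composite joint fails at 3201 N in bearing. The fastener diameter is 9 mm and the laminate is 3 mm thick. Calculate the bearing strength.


sigma_br = F/(d*h) = 3201/(9*3) = 118.6 MPa

118.6 MPa


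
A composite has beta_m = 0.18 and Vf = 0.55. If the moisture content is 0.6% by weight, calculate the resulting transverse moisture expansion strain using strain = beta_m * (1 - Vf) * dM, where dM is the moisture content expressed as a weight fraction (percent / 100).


dM = 0.6/100 = 0.006
strain = beta_m * (1-Vf) * dM = 0.18 * 0.45 * 0.006 = 0.000486

0.000486


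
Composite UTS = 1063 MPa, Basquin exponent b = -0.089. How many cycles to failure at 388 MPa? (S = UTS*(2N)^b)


N = 0.5 * (S/UTS)^(1/b) = 0.5 * (388/1063)^(1/-0.089) = 41396.6144 cycles

41396.6144 cycles


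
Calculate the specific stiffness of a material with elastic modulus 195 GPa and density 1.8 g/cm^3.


Specific stiffness = E/rho = 195/1.8 = 108.3 GPa/(g/cm^3)

108.3 GPa/(g/cm^3)


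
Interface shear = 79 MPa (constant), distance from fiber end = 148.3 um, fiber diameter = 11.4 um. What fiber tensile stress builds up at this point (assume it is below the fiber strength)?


Force balance: sigma_f * (pi*d^2/4) = tau * (pi*d) * x  ->  sigma_f = 4 * tau * x / d
sigma_f = 4 * 79 * 148.3 / 11.4 = 4110.8 MPa

4110.8 MPa


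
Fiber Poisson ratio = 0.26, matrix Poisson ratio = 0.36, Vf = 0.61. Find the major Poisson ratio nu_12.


nu_12 = nu_f*Vf + nu_m*(1-Vf) = 0.26*0.61 + 0.36*0.39 = 0.299

0.299


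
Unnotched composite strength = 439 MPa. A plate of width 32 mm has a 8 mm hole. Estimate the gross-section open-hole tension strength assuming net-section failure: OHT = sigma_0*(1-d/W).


OHT = sigma_0*(1-d/W) = 439*(1-8/32) = 329.3 MPa

329.3 MPa


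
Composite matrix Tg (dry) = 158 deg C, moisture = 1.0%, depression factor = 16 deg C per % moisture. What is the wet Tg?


Tg_wet = Tg_dry - k*moisture = 158 - 16*1.0 = 142.0 deg C

142.0 deg C


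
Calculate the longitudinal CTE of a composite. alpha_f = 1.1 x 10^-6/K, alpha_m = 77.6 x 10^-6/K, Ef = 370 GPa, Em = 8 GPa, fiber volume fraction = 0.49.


E1 = Ef*Vf + Em*(1-Vf) = 185.38
alpha_1 = (alpha_f*Ef*Vf + alpha_m*Em*(1-Vf))/E1 = 2.78 x 10^-6/K

2.78 x 10^-6/K


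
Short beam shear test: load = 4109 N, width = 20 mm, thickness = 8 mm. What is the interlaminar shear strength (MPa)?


ILSS = 3F/(4bh) = 3*4109/(4*20*8) = 19.26 MPa

19.26 MPa


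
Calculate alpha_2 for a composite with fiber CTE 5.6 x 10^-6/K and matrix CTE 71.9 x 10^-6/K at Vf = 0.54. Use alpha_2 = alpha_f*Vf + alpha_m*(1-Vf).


alpha_2 = alpha_f*Vf + alpha_m*(1-Vf) = 5.6*0.54 + 71.9*0.46 = 36.1 x 10^-6/K

36.1 x 10^-6/K


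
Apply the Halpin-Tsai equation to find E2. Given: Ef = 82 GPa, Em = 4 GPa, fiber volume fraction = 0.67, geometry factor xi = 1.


eta = (Ef/Em - 1)/(Ef/Em + xi) = (20.5 - 1)/(20.5 + 1) = 0.907
E2 = Em*(1+xi*eta*Vf)/(1-eta*Vf) = 16.39 GPa

16.39 GPa


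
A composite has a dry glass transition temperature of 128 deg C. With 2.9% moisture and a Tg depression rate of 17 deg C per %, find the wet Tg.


Tg_wet = Tg_dry - k*moisture = 128 - 17*2.9 = 78.7 deg C

78.7 deg C


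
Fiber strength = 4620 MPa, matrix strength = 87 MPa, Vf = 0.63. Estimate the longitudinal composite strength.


sigma_1 = sigma_f*Vf + sigma_m*(1-Vf) = 4620*0.63 + 87*0.37 = 2942.8 MPa

2942.8 MPa


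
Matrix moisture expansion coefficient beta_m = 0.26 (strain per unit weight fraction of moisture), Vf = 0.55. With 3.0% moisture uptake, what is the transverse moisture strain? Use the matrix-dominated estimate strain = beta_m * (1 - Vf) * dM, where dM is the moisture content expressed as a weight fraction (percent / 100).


dM = 3.0/100 = 0.03
strain = beta_m * (1-Vf) * dM = 0.26 * 0.45 * 0.03 = 0.00351

0.00351


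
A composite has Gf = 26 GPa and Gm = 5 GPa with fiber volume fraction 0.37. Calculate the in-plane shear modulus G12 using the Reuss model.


1/G12 = Vf/Gf + (1-Vf)/Gm = 0.37/26 + 0.63/5
G12 = 7.13 GPa

7.13 GPa


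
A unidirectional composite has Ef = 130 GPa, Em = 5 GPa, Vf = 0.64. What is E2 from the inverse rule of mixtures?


1/E2 = Vf/Ef + (1-Vf)/Em = 0.64/130 + 0.36/5
E2 = 13.0 GPa

13.0 GPa


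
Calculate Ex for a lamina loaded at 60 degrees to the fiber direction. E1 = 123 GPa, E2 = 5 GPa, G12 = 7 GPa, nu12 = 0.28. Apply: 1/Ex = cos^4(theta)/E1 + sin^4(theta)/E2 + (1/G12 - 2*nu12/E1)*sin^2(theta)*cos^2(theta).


cos^4(60) = 0.0625, sin^4(60) = 0.5625, sin^2(60)*cos^2(60) = 0.1875
1/G12 - 2*nu12/E1 = 1/7 - 2*0.28/123 = 0.138304 GPa^-1
1/Ex = 0.0625/123 + 0.5625/5 + 0.138304*0.1875 = 0.1389402 GPa^-1
Ex = 7.2 GPa

7.2 GPa


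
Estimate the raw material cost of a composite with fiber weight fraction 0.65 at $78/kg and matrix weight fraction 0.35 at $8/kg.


Cost = cost_f*Wf + cost_m*Wm = 78*0.65 + 8*0.35 = $53.5/kg

$53.5/kg


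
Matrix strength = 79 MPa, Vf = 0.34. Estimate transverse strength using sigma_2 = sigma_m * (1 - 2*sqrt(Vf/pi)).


factor = 1 - 2*sqrt(0.34/pi) = 0.342
sigma_2 = 79 * 0.342 = 27.02 MPa

27.02 MPa


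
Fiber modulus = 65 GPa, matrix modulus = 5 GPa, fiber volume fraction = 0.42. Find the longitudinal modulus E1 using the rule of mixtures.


E1 = Ef*Vf + Em*(1-Vf) = 65*0.42 + 5*0.58 = 30.2 GPa

30.2 GPa


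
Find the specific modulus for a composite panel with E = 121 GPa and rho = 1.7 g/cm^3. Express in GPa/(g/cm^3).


Specific stiffness = E/rho = 121/1.7 = 71.2 GPa/(g/cm^3)

71.2 GPa/(g/cm^3)


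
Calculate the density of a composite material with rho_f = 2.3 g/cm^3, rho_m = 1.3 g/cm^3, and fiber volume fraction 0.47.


rho_c = rho_f*Vf + rho_m*(1-Vf) = 2.3*0.47 + 1.3*0.53 = 1.77 g/cm^3

1.77 g/cm^3


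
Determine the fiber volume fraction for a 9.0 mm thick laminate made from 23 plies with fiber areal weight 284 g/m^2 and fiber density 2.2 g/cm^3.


Vf = n * FAW / (rho_f * h * 1000) = 23 * 284 / (2.2 * 9.0 * 1000) = 0.3299

0.3299


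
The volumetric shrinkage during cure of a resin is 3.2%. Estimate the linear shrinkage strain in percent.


Linear shrinkage ≈ vol_shrink/3 = 3.2/3 = 1.067%

1.067%


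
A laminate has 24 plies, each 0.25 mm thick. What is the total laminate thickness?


h = n * t_ply = 24 * 0.25 = 6.0 mm

6.0 mm


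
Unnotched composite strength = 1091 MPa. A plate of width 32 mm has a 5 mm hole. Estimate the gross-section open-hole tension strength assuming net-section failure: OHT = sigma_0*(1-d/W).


OHT = sigma_0*(1-d/W) = 1091*(1-5/32) = 920.5 MPa

920.5 MPa


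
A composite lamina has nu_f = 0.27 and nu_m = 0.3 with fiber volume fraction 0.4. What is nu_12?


nu_12 = nu_f*Vf + nu_m*(1-Vf) = 0.27*0.4 + 0.3*0.6 = 0.288

0.288


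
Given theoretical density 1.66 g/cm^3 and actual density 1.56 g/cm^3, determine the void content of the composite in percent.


Void% = (rho_theo - rho_actual)/rho_theo * 100 = (1.66 - 1.56)/1.66 * 100 = 6.02%

6.02%


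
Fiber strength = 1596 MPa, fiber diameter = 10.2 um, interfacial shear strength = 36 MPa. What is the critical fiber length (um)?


Lc = sigma_f * d / (2 * tau_i) = 1596 * 10.2 / (2 * 36) = 226.1 um

226.1 um


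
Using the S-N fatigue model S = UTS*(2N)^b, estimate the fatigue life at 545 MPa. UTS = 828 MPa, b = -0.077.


N = 0.5 * (S/UTS)^(1/b) = 0.5 * (545/828)^(1/-0.077) = 114.2486 cycles

114.2486 cycles


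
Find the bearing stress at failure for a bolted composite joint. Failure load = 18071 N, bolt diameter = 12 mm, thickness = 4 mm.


sigma_br = F/(d*h) = 18071/(12*4) = 376.5 MPa

376.5 MPa


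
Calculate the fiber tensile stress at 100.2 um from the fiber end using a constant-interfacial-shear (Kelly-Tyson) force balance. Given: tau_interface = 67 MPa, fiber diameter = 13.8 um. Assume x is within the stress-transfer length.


Force balance: sigma_f * (pi*d^2/4) = tau * (pi*d) * x  ->  sigma_f = 4 * tau * x / d
sigma_f = 4 * 67 * 100.2 / 13.8 = 1945.9 MPa

1945.9 MPa


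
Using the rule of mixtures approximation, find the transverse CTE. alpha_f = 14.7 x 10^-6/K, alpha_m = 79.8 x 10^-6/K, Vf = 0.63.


alpha_2 = alpha_f*Vf + alpha_m*(1-Vf) = 14.7*0.63 + 79.8*0.37 = 38.8 x 10^-6/K

38.8 x 10^-6/K


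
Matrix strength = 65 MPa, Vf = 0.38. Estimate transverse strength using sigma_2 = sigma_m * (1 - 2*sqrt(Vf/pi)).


factor = 1 - 2*sqrt(0.38/pi) = 0.3044
sigma_2 = 65 * 0.3044 = 19.79 MPa

19.79 MPa


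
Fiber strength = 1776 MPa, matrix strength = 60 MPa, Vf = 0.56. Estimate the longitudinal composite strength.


sigma_1 = sigma_f*Vf + sigma_m*(1-Vf) = 1776*0.56 + 60*0.44 = 1021.0 MPa

1021.0 MPa


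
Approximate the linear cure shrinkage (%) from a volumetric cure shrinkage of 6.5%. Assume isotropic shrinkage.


Linear shrinkage ≈ vol_shrink/3 = 6.5/3 = 2.167%

2.167%


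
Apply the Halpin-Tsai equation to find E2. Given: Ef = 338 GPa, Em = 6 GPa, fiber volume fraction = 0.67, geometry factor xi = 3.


eta = (Ef/Em - 1)/(Ef/Em + xi) = (56.3333 - 1)/(56.3333 + 3) = 0.9326
E2 = Em*(1+xi*eta*Vf)/(1-eta*Vf) = 45.97 GPa

45.97 GPa


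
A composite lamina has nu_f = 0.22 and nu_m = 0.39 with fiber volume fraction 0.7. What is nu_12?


nu_12 = nu_f*Vf + nu_m*(1-Vf) = 0.22*0.7 + 0.39*0.3 = 0.271

0.271


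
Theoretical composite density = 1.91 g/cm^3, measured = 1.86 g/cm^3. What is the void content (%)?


Void% = (rho_theo - rho_actual)/rho_theo * 100 = (1.91 - 1.86)/1.91 * 100 = 2.62%

2.62%


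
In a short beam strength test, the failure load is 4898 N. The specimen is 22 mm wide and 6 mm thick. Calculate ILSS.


ILSS = 3F/(4bh) = 3*4898/(4*22*6) = 27.83 MPa

27.83 MPa


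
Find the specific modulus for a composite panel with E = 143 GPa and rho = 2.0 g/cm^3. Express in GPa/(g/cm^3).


Specific stiffness = E/rho = 143/2.0 = 71.5 GPa/(g/cm^3)

71.5 GPa/(g/cm^3)


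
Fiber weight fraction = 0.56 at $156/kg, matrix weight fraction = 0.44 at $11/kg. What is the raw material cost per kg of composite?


Cost = cost_f*Wf + cost_m*Wm = 156*0.56 + 11*0.44 = $92.2/kg

$92.2/kg


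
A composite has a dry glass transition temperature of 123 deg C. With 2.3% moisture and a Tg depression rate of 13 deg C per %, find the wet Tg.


Tg_wet = Tg_dry - k*moisture = 123 - 13*2.3 = 93.1 deg C

93.1 deg C


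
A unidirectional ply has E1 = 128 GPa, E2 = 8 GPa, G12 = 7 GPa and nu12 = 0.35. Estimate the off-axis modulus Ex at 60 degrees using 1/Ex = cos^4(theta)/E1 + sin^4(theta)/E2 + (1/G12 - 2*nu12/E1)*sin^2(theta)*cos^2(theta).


cos^4(60) = 0.0625, sin^4(60) = 0.5625, sin^2(60)*cos^2(60) = 0.1875
1/G12 - 2*nu12/E1 = 1/7 - 2*0.35/128 = 0.137388 GPa^-1
1/Ex = 0.0625/128 + 0.5625/8 + 0.137388*0.1875 = 0.0965611 GPa^-1
Ex = 10.36 GPa

10.36 GPa


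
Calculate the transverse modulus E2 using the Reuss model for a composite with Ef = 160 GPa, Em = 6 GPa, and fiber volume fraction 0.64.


1/E2 = Vf/Ef + (1-Vf)/Em = 0.64/160 + 0.36/6
E2 = 15.63 GPa

15.63 GPa


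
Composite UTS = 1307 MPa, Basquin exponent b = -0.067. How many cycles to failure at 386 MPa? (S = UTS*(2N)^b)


N = 0.5 * (S/UTS)^(1/b) = 0.5 * (386/1307)^(1/-0.067) = 4.0250e+07 cycles

4.0250e+07 cycles


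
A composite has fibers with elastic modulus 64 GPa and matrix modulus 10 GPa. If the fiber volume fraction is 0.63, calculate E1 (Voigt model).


E1 = Ef*Vf + Em*(1-Vf) = 64*0.63 + 10*0.37 = 44.02 GPa

44.02 GPa


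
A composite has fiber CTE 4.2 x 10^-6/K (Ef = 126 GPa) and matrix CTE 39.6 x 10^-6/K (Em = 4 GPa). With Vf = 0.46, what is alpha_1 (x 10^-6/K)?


E1 = Ef*Vf + Em*(1-Vf) = 60.12
alpha_1 = (alpha_f*Ef*Vf + alpha_m*Em*(1-Vf))/E1 = 5.47 x 10^-6/K

5.47 x 10^-6/K


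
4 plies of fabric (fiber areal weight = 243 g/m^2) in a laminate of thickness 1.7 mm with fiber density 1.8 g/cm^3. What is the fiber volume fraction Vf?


Vf = n * FAW / (rho_f * h * 1000) = 4 * 243 / (1.8 * 1.7 * 1000) = 0.3176

0.3176


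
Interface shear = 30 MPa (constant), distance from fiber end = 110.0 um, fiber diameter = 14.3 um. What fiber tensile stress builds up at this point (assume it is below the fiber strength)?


Force balance: sigma_f * (pi*d^2/4) = tau * (pi*d) * x  ->  sigma_f = 4 * tau * x / d
sigma_f = 4 * 30 * 110.0 / 14.3 = 923.1 MPa

923.1 MPa


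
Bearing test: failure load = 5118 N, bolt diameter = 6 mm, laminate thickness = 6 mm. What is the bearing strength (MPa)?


sigma_br = F/(d*h) = 5118/(6*6) = 142.2 MPa

142.2 MPa


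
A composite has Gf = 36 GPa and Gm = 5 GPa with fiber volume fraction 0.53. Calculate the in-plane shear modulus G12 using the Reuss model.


1/G12 = Vf/Gf + (1-Vf)/Gm = 0.53/36 + 0.47/5
G12 = 9.2 GPa

9.2 GPa


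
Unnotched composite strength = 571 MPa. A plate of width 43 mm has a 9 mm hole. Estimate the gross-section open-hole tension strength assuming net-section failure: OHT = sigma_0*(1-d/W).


OHT = sigma_0*(1-d/W) = 571*(1-9/43) = 451.5 MPa

451.5 MPa


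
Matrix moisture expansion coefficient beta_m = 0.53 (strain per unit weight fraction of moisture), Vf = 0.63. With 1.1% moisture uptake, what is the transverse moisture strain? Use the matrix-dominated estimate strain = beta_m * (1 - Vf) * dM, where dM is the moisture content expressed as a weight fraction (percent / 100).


dM = 1.1/100 = 0.011
strain = beta_m * (1-Vf) * dM = 0.53 * 0.37 * 0.011 = 0.0021571

0.0021571


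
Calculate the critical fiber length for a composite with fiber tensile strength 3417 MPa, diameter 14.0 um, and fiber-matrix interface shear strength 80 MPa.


Lc = sigma_f * d / (2 * tau_i) = 3417 * 14.0 / (2 * 80) = 299.0 um

299.0 um


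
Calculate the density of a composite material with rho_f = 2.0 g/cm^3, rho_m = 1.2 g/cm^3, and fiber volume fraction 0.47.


rho_c = rho_f*Vf + rho_m*(1-Vf) = 2.0*0.47 + 1.2*0.53 = 1.576 g/cm^3

1.576 g/cm^3


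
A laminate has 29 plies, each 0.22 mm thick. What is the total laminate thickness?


h = n * t_ply = 29 * 0.22 = 6.38 mm

6.38 mm


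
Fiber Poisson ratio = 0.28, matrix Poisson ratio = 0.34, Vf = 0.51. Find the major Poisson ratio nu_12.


nu_12 = nu_f*Vf + nu_m*(1-Vf) = 0.28*0.51 + 0.34*0.49 = 0.3094

0.3094


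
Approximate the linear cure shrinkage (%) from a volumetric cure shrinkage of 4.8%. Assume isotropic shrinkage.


Linear shrinkage ≈ vol_shrink/3 = 4.8/3 = 1.6%

1.6%


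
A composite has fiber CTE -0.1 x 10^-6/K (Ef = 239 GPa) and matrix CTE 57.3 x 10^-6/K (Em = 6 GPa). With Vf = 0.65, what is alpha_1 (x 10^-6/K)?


E1 = Ef*Vf + Em*(1-Vf) = 157.45
alpha_1 = (alpha_f*Ef*Vf + alpha_m*Em*(1-Vf))/E1 = 0.67 x 10^-6/K

0.67 x 10^-6/K


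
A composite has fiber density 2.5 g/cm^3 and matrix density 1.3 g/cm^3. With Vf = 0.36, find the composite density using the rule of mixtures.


rho_c = rho_f*Vf + rho_m*(1-Vf) = 2.5*0.36 + 1.3*0.64 = 1.732 g/cm^3

1.732 g/cm^3


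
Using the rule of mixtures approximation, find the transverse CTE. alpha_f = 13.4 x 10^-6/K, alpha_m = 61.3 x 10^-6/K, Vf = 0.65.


alpha_2 = alpha_f*Vf + alpha_m*(1-Vf) = 13.4*0.65 + 61.3*0.35 = 30.2 x 10^-6/K

30.2 x 10^-6/K


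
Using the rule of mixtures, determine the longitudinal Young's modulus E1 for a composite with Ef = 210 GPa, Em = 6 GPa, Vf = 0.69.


E1 = Ef*Vf + Em*(1-Vf) = 210*0.69 + 6*0.31 = 146.76 GPa

146.76 GPa


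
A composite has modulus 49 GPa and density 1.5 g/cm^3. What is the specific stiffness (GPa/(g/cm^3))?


Specific stiffness = E/rho = 49/1.5 = 32.7 GPa/(g/cm^3)

32.7 GPa/(g/cm^3)


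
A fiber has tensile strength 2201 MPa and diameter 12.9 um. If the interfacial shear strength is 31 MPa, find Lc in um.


Lc = sigma_f * d / (2 * tau_i) = 2201 * 12.9 / (2 * 31) = 458.0 um

458.0 um


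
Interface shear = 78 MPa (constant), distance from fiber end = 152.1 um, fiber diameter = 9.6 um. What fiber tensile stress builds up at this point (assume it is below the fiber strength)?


Force balance: sigma_f * (pi*d^2/4) = tau * (pi*d) * x  ->  sigma_f = 4 * tau * x / d
sigma_f = 4 * 78 * 152.1 / 9.6 = 4943.3 MPa

4943.3 MPa


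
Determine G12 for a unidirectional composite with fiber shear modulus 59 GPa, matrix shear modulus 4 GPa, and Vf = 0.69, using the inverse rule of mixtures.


1/G12 = Vf/Gf + (1-Vf)/Gm = 0.69/59 + 0.31/4
G12 = 11.21 GPa

11.21 GPa


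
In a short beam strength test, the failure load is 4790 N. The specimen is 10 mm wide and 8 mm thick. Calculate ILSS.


ILSS = 3F/(4bh) = 3*4790/(4*10*8) = 44.91 MPa

44.91 MPa


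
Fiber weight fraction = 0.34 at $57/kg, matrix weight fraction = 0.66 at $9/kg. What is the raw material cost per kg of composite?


Cost = cost_f*Wf + cost_m*Wm = 57*0.34 + 9*0.66 = $25.32/kg

$25.32/kg


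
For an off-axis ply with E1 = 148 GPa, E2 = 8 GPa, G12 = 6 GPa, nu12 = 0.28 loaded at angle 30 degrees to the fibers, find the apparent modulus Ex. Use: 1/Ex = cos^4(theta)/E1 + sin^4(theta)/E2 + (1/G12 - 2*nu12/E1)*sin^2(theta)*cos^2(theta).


cos^4(30) = 0.5625, sin^4(30) = 0.0625, sin^2(30)*cos^2(30) = 0.1875
1/G12 - 2*nu12/E1 = 1/6 - 2*0.28/148 = 0.162883 GPa^-1
1/Ex = 0.5625/148 + 0.0625/8 + 0.162883*0.1875 = 0.0421537 GPa^-1
Ex = 23.72 GPa

23.72 GPa


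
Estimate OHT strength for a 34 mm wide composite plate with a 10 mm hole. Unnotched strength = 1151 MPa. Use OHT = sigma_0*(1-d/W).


OHT = sigma_0*(1-d/W) = 1151*(1-10/34) = 812.5 MPa

812.5 MPa


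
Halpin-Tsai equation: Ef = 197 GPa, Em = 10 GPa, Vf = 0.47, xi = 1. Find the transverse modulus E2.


eta = (Ef/Em - 1)/(Ef/Em + xi) = (19.7 - 1)/(19.7 + 1) = 0.9034
E2 = Em*(1+xi*eta*Vf)/(1-eta*Vf) = 24.76 GPa

24.76 GPa


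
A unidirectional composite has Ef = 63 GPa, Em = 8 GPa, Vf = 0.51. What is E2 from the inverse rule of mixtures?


1/E2 = Vf/Ef + (1-Vf)/Em = 0.51/63 + 0.49/8
E2 = 14.42 GPa

14.42 GPa


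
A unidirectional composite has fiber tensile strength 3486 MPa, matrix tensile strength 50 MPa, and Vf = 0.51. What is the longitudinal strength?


sigma_1 = sigma_f*Vf + sigma_m*(1-Vf) = 3486*0.51 + 50*0.49 = 1802.4 MPa

1802.4 MPa


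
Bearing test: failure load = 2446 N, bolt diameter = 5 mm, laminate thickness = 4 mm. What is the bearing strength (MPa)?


sigma_br = F/(d*h) = 2446/(5*4) = 122.3 MPa

122.3 MPa


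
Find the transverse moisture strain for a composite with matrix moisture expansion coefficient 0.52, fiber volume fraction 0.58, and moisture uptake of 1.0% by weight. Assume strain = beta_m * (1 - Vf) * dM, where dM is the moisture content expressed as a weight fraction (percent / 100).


dM = 1.0/100 = 0.01
strain = beta_m * (1-Vf) * dM = 0.52 * 0.42 * 0.01 = 0.002184

0.002184


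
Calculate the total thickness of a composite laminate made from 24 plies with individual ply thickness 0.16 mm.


h = n * t_ply = 24 * 0.16 = 3.84 mm

3.84 mm


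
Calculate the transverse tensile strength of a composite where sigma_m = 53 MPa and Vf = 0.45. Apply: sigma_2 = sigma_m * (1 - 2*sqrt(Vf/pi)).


factor = 1 - 2*sqrt(0.45/pi) = 0.2431
sigma_2 = 53 * 0.2431 = 12.88 MPa

12.88 MPa


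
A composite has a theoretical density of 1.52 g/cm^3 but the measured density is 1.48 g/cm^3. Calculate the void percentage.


Void% = (rho_theo - rho_actual)/rho_theo * 100 = (1.52 - 1.48)/1.52 * 100 = 2.63%

2.63%


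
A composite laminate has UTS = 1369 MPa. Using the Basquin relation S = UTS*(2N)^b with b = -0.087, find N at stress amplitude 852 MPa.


N = 0.5 * (S/UTS)^(1/b) = 0.5 * (852/1369)^(1/-0.087) = 116.5120 cycles

116.5120 cycles


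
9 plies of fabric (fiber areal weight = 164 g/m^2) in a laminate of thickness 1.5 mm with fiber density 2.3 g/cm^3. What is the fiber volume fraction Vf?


Vf = n * FAW / (rho_f * h * 1000) = 9 * 164 / (2.3 * 1.5 * 1000) = 0.4278

0.4278


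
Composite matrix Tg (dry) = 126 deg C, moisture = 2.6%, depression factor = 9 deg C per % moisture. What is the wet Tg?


Tg_wet = Tg_dry - k*moisture = 126 - 9*2.6 = 102.6 deg C

102.6 deg C


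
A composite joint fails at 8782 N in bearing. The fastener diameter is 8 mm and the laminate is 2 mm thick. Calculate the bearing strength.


sigma_br = F/(d*h) = 8782/(8*2) = 548.9 MPa

548.9 MPa


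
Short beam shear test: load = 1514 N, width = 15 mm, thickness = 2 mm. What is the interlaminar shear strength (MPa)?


ILSS = 3F/(4bh) = 3*1514/(4*15*2) = 37.85 MPa

37.85 MPa


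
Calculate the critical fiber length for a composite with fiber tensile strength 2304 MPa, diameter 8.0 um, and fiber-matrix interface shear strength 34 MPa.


Lc = sigma_f * d / (2 * tau_i) = 2304 * 8.0 / (2 * 34) = 271.1 um

271.1 um


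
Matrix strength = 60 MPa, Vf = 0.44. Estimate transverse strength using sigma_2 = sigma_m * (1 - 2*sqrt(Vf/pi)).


factor = 1 - 2*sqrt(0.44/pi) = 0.2515
sigma_2 = 60 * 0.2515 = 15.09 MPa

15.09 MPa


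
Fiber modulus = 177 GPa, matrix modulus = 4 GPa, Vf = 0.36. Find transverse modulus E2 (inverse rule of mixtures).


1/E2 = Vf/Ef + (1-Vf)/Em = 0.36/177 + 0.64/4
E2 = 6.17 GPa

6.17 GPa


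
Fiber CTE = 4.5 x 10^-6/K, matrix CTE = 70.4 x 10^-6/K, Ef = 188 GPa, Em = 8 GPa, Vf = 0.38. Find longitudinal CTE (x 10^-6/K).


E1 = Ef*Vf + Em*(1-Vf) = 76.4
alpha_1 = (alpha_f*Ef*Vf + alpha_m*Em*(1-Vf))/E1 = 8.78 x 10^-6/K

8.78 x 10^-6/K


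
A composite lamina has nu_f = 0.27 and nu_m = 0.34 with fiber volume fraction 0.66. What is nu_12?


nu_12 = nu_f*Vf + nu_m*(1-Vf) = 0.27*0.66 + 0.34*0.34 = 0.2938

0.2938


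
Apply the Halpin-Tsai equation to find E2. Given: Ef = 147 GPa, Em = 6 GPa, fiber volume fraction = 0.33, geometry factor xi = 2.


eta = (Ef/Em - 1)/(Ef/Em + xi) = (24.5 - 1)/(24.5 + 2) = 0.8868
E2 = Em*(1+xi*eta*Vf)/(1-eta*Vf) = 13.45 GPa

13.45 GPa


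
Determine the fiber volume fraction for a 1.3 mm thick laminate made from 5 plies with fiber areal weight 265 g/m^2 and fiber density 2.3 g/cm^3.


Vf = n * FAW / (rho_f * h * 1000) = 5 * 265 / (2.3 * 1.3 * 1000) = 0.4431

0.4431


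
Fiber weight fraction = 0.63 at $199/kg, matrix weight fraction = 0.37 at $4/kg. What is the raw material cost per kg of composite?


Cost = cost_f*Wf + cost_m*Wm = 199*0.63 + 4*0.37 = $126.85/kg

$126.85/kg


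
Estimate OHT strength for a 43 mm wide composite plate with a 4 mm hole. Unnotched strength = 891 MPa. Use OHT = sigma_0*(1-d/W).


OHT = sigma_0*(1-d/W) = 891*(1-4/43) = 808.1 MPa

808.1 MPa


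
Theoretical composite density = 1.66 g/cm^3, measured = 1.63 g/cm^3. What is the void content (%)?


Void% = (rho_theo - rho_actual)/rho_theo * 100 = (1.66 - 1.63)/1.66 * 100 = 1.81%

1.81%


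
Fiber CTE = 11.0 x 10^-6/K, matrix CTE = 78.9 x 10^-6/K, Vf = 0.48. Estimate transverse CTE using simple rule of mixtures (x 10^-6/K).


alpha_2 = alpha_f*Vf + alpha_m*(1-Vf) = 11.0*0.48 + 78.9*0.52 = 46.3 x 10^-6/K

46.3 x 10^-6/K


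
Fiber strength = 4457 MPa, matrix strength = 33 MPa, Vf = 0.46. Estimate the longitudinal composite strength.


sigma_1 = sigma_f*Vf + sigma_m*(1-Vf) = 4457*0.46 + 33*0.54 = 2068.0 MPa

2068.0 MPa


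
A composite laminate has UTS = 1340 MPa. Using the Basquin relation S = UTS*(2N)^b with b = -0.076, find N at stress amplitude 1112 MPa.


N = 0.5 * (S/UTS)^(1/b) = 0.5 * (1112/1340)^(1/-0.076) = 5.8178 cycles

5.8178 cycles


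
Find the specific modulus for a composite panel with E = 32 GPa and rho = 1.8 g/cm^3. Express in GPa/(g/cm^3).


Specific stiffness = E/rho = 32/1.8 = 17.8 GPa/(g/cm^3)

17.8 GPa/(g/cm^3)


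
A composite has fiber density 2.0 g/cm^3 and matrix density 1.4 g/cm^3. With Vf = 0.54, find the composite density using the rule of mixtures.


rho_c = rho_f*Vf + rho_m*(1-Vf) = 2.0*0.54 + 1.4*0.46 = 1.724 g/cm^3

1.724 g/cm^3


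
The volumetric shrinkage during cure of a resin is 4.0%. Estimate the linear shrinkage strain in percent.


Linear shrinkage ≈ vol_shrink/3 = 4.0/3 = 1.333%

1.333%


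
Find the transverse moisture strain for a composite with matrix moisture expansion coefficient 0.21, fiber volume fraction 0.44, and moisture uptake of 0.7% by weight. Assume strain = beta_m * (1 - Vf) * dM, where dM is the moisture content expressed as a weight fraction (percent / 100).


dM = 0.7/100 = 0.007
strain = beta_m * (1-Vf) * dM = 0.21 * 0.56 * 0.007 = 0.0008232

0.0008232


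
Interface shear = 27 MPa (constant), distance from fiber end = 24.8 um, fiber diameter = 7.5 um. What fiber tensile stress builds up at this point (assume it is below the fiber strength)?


Force balance: sigma_f * (pi*d^2/4) = tau * (pi*d) * x  ->  sigma_f = 4 * tau * x / d
sigma_f = 4 * 27 * 24.8 / 7.5 = 357.1 MPa

357.1 MPa


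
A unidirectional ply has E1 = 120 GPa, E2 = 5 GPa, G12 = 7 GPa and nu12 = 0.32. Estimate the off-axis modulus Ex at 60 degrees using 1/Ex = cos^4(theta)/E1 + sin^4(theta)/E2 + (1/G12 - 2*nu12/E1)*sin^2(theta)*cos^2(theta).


cos^4(60) = 0.0625, sin^4(60) = 0.5625, sin^2(60)*cos^2(60) = 0.1875
1/G12 - 2*nu12/E1 = 1/7 - 2*0.32/120 = 0.137524 GPa^-1
1/Ex = 0.0625/120 + 0.5625/5 + 0.137524*0.1875 = 0.1388065 GPa^-1
Ex = 7.2 GPa

7.2 GPa


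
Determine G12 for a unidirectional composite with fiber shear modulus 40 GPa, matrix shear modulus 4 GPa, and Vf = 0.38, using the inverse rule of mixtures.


1/G12 = Vf/Gf + (1-Vf)/Gm = 0.38/40 + 0.62/4
G12 = 6.08 GPa

6.08 GPa


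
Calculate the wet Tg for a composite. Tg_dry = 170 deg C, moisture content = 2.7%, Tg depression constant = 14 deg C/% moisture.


Tg_wet = Tg_dry - k*moisture = 170 - 14*2.7 = 132.2 deg C

132.2 deg C


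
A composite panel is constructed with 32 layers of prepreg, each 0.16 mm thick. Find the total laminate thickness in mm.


h = n * t_ply = 32 * 0.16 = 5.12 mm

5.12 mm


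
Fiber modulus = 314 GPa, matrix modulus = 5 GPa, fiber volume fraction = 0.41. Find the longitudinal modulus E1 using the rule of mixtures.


E1 = Ef*Vf + Em*(1-Vf) = 314*0.41 + 5*0.59 = 131.69 GPa

131.69 GPa


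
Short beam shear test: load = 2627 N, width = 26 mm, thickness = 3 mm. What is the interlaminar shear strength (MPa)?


ILSS = 3F/(4bh) = 3*2627/(4*26*3) = 25.26 MPa

25.26 MPa


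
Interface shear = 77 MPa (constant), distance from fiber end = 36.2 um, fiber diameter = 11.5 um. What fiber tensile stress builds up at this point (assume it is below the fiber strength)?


Force balance: sigma_f * (pi*d^2/4) = tau * (pi*d) * x  ->  sigma_f = 4 * tau * x / d
sigma_f = 4 * 77 * 36.2 / 11.5 = 969.5 MPa

969.5 MPa


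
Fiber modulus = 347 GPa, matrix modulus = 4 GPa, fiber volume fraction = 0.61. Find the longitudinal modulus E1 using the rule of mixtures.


E1 = Ef*Vf + Em*(1-Vf) = 347*0.61 + 4*0.39 = 213.23 GPa

213.23 GPa


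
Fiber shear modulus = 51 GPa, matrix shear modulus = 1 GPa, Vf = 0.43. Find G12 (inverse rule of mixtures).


1/G12 = Vf/Gf + (1-Vf)/Gm = 0.43/51 + 0.57/1
G12 = 1.73 GPa

1.73 GPa


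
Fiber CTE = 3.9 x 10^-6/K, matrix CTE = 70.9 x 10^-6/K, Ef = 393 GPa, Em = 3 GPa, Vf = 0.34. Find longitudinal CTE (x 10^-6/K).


E1 = Ef*Vf + Em*(1-Vf) = 135.6
alpha_1 = (alpha_f*Ef*Vf + alpha_m*Em*(1-Vf))/E1 = 4.88 x 10^-6/K

4.88 x 10^-6/K


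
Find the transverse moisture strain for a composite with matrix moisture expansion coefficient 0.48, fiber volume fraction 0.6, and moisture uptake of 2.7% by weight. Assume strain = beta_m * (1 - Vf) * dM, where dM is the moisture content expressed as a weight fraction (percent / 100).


dM = 2.7/100 = 0.027
strain = beta_m * (1-Vf) * dM = 0.48 * 0.4 * 0.027 = 0.005184

0.005184


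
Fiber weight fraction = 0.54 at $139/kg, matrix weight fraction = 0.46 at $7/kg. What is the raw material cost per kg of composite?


Cost = cost_f*Wf + cost_m*Wm = 139*0.54 + 7*0.46 = $78.28/kg

$78.28/kg


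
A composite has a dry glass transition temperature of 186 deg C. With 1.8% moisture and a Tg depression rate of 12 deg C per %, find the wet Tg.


Tg_wet = Tg_dry - k*moisture = 186 - 12*1.8 = 164.4 deg C

164.4 deg C


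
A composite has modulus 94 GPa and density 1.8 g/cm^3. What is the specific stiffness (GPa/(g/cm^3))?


Specific stiffness = E/rho = 94/1.8 = 52.2 GPa/(g/cm^3)

52.2 GPa/(g/cm^3)


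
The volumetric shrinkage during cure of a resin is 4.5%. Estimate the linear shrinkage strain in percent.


Linear shrinkage ≈ vol_shrink/3 = 4.5/3 = 1.5%

1.5%


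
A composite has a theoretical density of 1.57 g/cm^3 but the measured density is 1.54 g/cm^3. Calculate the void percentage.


Void% = (rho_theo - rho_actual)/rho_theo * 100 = (1.57 - 1.54)/1.57 * 100 = 1.91%

1.91%


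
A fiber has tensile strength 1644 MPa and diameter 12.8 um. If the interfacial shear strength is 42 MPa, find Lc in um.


Lc = sigma_f * d / (2 * tau_i) = 1644 * 12.8 / (2 * 42) = 250.5 um

250.5 um


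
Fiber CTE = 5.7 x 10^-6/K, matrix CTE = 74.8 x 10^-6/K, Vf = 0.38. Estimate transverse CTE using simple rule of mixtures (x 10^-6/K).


alpha_2 = alpha_f*Vf + alpha_m*(1-Vf) = 5.7*0.38 + 74.8*0.62 = 48.5 x 10^-6/K

48.5 x 10^-6/K


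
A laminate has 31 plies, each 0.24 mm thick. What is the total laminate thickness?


h = n * t_ply = 31 * 0.24 = 7.44 mm

7.44 mm


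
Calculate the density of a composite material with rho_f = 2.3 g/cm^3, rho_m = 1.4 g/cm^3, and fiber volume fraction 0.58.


rho_c = rho_f*Vf + rho_m*(1-Vf) = 2.3*0.58 + 1.4*0.42 = 1.922 g/cm^3

1.922 g/cm^3


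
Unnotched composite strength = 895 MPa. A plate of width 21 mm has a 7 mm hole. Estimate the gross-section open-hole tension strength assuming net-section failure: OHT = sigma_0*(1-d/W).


OHT = sigma_0*(1-d/W) = 895*(1-7/21) = 596.7 MPa

596.7 MPa


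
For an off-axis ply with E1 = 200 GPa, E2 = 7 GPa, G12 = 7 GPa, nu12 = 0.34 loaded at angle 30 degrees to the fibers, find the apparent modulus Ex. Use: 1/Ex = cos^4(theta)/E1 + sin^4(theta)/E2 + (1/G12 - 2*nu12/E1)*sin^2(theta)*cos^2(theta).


cos^4(30) = 0.5625, sin^4(30) = 0.0625, sin^2(30)*cos^2(30) = 0.1875
1/G12 - 2*nu12/E1 = 1/7 - 2*0.34/200 = 0.139457 GPa^-1
1/Ex = 0.5625/200 + 0.0625/7 + 0.139457*0.1875 = 0.0378893 GPa^-1
Ex = 26.39 GPa

26.39 GPa


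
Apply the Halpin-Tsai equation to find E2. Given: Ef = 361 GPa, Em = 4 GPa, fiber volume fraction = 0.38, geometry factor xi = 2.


eta = (Ef/Em - 1)/(Ef/Em + xi) = (90.25 - 1)/(90.25 + 2) = 0.9675
E2 = Em*(1+xi*eta*Vf)/(1-eta*Vf) = 10.98 GPa

10.98 GPa


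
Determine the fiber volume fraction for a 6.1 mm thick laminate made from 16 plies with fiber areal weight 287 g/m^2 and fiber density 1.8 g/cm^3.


Vf = n * FAW / (rho_f * h * 1000) = 16 * 287 / (1.8 * 6.1 * 1000) = 0.4182

0.4182


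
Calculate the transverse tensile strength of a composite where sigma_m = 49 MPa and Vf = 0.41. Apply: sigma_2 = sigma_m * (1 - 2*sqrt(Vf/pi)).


factor = 1 - 2*sqrt(0.41/pi) = 0.2775
sigma_2 = 49 * 0.2775 = 13.6 MPa

13.6 MPa


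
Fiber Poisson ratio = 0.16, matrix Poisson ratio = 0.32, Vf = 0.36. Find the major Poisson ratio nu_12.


nu_12 = nu_f*Vf + nu_m*(1-Vf) = 0.16*0.36 + 0.32*0.64 = 0.2624

0.2624


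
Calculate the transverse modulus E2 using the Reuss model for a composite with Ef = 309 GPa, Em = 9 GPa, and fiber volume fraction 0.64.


1/E2 = Vf/Ef + (1-Vf)/Em = 0.64/309 + 0.36/9
E2 = 23.77 GPa

23.77 GPa


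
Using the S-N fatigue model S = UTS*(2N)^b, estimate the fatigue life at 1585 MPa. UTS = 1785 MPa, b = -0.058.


N = 0.5 * (S/UTS)^(1/b) = 0.5 * (1585/1785)^(1/-0.058) = 3.8795 cycles

3.8795 cycles


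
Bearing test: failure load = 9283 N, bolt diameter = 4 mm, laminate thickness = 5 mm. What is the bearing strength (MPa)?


sigma_br = F/(d*h) = 9283/(4*5) = 464.2 MPa

464.2 MPa


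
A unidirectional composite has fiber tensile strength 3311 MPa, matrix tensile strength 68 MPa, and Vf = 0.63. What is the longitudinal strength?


sigma_1 = sigma_f*Vf + sigma_m*(1-Vf) = 3311*0.63 + 68*0.37 = 2111.1 MPa

2111.1 MPa


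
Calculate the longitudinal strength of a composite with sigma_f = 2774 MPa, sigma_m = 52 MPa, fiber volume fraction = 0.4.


sigma_1 = sigma_f*Vf + sigma_m*(1-Vf) = 2774*0.4 + 52*0.6 = 1140.8 MPa

1140.8 MPa


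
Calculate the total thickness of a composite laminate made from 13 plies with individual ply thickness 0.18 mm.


h = n * t_ply = 13 * 0.18 = 2.34 mm

2.34 mm


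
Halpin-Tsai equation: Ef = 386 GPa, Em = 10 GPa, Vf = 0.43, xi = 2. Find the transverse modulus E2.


eta = (Ef/Em - 1)/(Ef/Em + xi) = (38.6 - 1)/(38.6 + 2) = 0.9261
E2 = Em*(1+xi*eta*Vf)/(1-eta*Vf) = 29.85 GPa

29.85 GPa


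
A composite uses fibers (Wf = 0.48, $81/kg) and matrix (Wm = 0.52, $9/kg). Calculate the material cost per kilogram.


Cost = cost_f*Wf + cost_m*Wm = 81*0.48 + 9*0.52 = $43.56/kg

$43.56/kg


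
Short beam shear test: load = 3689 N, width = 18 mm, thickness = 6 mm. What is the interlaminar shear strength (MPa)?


ILSS = 3F/(4bh) = 3*3689/(4*18*6) = 25.62 MPa

25.62 MPa


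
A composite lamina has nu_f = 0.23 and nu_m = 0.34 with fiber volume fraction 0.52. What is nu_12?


nu_12 = nu_f*Vf + nu_m*(1-Vf) = 0.23*0.52 + 0.34*0.48 = 0.2828

0.2828


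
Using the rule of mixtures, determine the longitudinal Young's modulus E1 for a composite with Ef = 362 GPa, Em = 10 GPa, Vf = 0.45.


E1 = Ef*Vf + Em*(1-Vf) = 362*0.45 + 10*0.55 = 168.4 GPa

168.4 GPa


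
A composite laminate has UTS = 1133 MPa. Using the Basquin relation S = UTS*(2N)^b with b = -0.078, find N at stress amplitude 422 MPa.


N = 0.5 * (S/UTS)^(1/b) = 0.5 * (422/1133)^(1/-0.078) = 157729.0854 cycles

157729.0854 cycles


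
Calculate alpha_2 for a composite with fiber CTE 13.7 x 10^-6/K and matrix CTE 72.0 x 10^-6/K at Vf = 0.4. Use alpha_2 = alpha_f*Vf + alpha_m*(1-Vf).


alpha_2 = alpha_f*Vf + alpha_m*(1-Vf) = 13.7*0.4 + 72.0*0.6 = 48.7 x 10^-6/K

48.7 x 10^-6/K


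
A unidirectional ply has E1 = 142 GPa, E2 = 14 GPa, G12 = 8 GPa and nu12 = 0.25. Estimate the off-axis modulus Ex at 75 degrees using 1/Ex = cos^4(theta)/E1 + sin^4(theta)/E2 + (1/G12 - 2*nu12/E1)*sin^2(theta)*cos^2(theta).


cos^4(75) = 0.004487, sin^4(75) = 0.870513, sin^2(75)*cos^2(75) = 0.0625
1/G12 - 2*nu12/E1 = 1/8 - 2*0.25/142 = 0.121479 GPa^-1
1/Ex = 0.004487/142 + 0.870513/14 + 0.121479*0.0625 = 0.0698035 GPa^-1
Ex = 14.33 GPa

14.33 GPa


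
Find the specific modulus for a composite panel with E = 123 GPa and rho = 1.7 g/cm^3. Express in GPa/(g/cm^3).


Specific stiffness = E/rho = 123/1.7 = 72.4 GPa/(g/cm^3)

72.4 GPa/(g/cm^3)


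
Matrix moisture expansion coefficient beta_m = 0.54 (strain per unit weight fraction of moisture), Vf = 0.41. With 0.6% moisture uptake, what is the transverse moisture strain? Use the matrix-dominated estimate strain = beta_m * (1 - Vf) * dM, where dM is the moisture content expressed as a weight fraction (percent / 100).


dM = 0.6/100 = 0.006
strain = beta_m * (1-Vf) * dM = 0.54 * 0.59 * 0.006 = 0.0019116

0.0019116


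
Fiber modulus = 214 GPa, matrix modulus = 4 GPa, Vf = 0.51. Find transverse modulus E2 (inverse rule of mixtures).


1/E2 = Vf/Ef + (1-Vf)/Em = 0.51/214 + 0.49/4
E2 = 8.01 GPa

8.01 GPa


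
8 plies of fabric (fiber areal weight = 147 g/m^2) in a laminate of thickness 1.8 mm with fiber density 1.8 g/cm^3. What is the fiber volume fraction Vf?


Vf = n * FAW / (rho_f * h * 1000) = 8 * 147 / (1.8 * 1.8 * 1000) = 0.363

0.363


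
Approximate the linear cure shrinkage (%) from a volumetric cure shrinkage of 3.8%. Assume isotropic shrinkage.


Linear shrinkage ≈ vol_shrink/3 = 3.8/3 = 1.267%

1.267%


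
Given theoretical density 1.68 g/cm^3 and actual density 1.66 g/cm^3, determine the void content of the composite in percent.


Void% = (rho_theo - rho_actual)/rho_theo * 100 = (1.68 - 1.66)/1.68 * 100 = 1.19%

1.19%


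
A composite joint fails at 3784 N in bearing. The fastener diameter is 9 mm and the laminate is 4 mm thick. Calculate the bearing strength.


sigma_br = F/(d*h) = 3784/(9*4) = 105.1 MPa

105.1 MPa


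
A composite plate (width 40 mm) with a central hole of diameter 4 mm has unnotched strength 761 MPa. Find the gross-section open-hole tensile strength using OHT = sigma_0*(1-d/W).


OHT = sigma_0*(1-d/W) = 761*(1-4/40) = 684.9 MPa

684.9 MPa


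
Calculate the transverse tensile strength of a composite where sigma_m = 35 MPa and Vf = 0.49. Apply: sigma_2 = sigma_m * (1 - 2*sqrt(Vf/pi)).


factor = 1 - 2*sqrt(0.49/pi) = 0.2101
sigma_2 = 35 * 0.2101 = 7.35 MPa

7.35 MPa


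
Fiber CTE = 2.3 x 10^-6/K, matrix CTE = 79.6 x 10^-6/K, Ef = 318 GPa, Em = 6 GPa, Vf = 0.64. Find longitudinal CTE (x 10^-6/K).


E1 = Ef*Vf + Em*(1-Vf) = 205.68
alpha_1 = (alpha_f*Ef*Vf + alpha_m*Em*(1-Vf))/E1 = 3.11 x 10^-6/K

3.11 x 10^-6/K


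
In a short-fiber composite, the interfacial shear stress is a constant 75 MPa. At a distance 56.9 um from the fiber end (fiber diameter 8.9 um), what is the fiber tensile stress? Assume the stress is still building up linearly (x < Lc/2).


Force balance: sigma_f * (pi*d^2/4) = tau * (pi*d) * x  ->  sigma_f = 4 * tau * x / d
sigma_f = 4 * 75 * 56.9 / 8.9 = 1918.0 MPa

1918.0 MPa


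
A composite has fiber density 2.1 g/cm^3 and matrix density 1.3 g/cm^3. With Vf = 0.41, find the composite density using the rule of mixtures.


rho_c = rho_f*Vf + rho_m*(1-Vf) = 2.1*0.41 + 1.3*0.59 = 1.628 g/cm^3

1.628 g/cm^3


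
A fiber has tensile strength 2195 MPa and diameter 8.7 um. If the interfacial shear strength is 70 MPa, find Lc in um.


Lc = sigma_f * d / (2 * tau_i) = 2195 * 8.7 / (2 * 70) = 136.4 um

136.4 um


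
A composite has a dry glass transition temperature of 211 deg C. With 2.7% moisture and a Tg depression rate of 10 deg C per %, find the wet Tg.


Tg_wet = Tg_dry - k*moisture = 211 - 10*2.7 = 184.0 deg C

184.0 deg C


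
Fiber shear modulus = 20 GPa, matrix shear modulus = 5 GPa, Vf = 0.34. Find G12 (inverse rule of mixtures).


1/G12 = Vf/Gf + (1-Vf)/Gm = 0.34/20 + 0.66/5
G12 = 6.71 GPa

6.71 GPa


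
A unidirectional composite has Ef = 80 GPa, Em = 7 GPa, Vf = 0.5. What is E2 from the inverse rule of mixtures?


1/E2 = Vf/Ef + (1-Vf)/Em = 0.5/80 + 0.5/7
E2 = 12.87 GPa

12.87 GPa


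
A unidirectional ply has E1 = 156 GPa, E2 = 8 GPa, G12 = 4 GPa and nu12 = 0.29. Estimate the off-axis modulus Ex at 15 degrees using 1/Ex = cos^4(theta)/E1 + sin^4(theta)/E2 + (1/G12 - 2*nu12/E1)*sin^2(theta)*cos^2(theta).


cos^4(15) = 0.870513, sin^4(15) = 0.004487, sin^2(15)*cos^2(15) = 0.0625
1/G12 - 2*nu12/E1 = 1/4 - 2*0.29/156 = 0.246282 GPa^-1
1/Ex = 0.870513/156 + 0.004487/8 + 0.246282*0.0625 = 0.0215338 GPa^-1
Ex = 46.44 GPa

46.44 GPa


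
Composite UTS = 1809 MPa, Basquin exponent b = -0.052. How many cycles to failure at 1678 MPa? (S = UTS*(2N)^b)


N = 0.5 * (S/UTS)^(1/b) = 0.5 * (1678/1809)^(1/-0.052) = 2.1222 cycles

2.1222 cycles


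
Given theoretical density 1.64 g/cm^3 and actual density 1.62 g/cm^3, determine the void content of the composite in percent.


Void% = (rho_theo - rho_actual)/rho_theo * 100 = (1.64 - 1.62)/1.64 * 100 = 1.22%

1.22%


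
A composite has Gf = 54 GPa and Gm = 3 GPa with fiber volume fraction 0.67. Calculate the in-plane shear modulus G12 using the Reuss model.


1/G12 = Vf/Gf + (1-Vf)/Gm = 0.67/54 + 0.33/3
G12 = 8.17 GPa

8.17 GPa


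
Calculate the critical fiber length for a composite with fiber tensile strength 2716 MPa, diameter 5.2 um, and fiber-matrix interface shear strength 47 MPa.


Lc = sigma_f * d / (2 * tau_i) = 2716 * 5.2 / (2 * 47) = 150.2 um

150.2 um


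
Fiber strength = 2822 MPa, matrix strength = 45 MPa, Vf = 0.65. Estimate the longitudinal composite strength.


sigma_1 = sigma_f*Vf + sigma_m*(1-Vf) = 2822*0.65 + 45*0.35 = 1850.1 MPa

1850.1 MPa


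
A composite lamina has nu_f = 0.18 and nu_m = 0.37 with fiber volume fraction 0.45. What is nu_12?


nu_12 = nu_f*Vf + nu_m*(1-Vf) = 0.18*0.45 + 0.37*0.55 = 0.2845

0.2845
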